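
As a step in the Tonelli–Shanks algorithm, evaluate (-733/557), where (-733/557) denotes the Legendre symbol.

-1

(-733/557)
  = (381/557)    [-733 ≡ 381 mod 557]
  = (557/381)    [QR: 381 ≡ 1 mod 4, sign kept]
  = (176/381)    [557 ≡ 176 mod 381]
  = (11/381)    [381 ≡ 5 mod 8 ⇒ (2/381)^4 = +1]
  = (381/11)    [QR: 381 ≡ 1 mod 4, sign kept]
  = (7/11)    [381 ≡ 7 mod 11]
  = -(11/7)    [QR: both ≡ 3 mod 4, sign flips]
  = -(4/7)    [11 ≡ 4 mod 7]
  = -(1/7)    [7 ≡ 7 mod 8 ⇒ (2/7)^2 = +1]
  = -1    [(1/7) = 1]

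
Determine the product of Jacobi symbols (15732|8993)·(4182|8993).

0

By multiplicativity, (15732·4182|8993) = (15732|8993)·(4182|8993).
First factor (15732|8993):
Reduce the numerator: 15732 ≡ 6739 (mod 8993), so (15732|8993) = (6739|8993).
8993 ≡ 1 (mod 4), so quadratic reciprocity gives (6739|8993) = (8993|6739). Reduce: 8993 ≡ 2254 (mod 6739). Now have (2254|6739).
Factor out 2: 2254 = 2·1127. Since 6739 ≡ 3 (mod 8), (2|6739) = -1. Now have -(1127|6739).
Both 1127 ≡ 3 and 6739 ≡ 3 (mod 4), so reciprocity gives (1127|6739) = -(6739|1127). Reduce: 6739 ≡ 1104 (mod 1127). Now have (1104|1127).
Factor out 2: 1104 = 2^4·69. Since 1127 ≡ 7 (mod 8), (2|1127) = +1, and (2|1127)^4 = +1. Now have (69|1127).
69 ≡ 1 (mod 4), so quadratic reciprocity gives (69|1127) = (1127|69). Reduce: 1127 ≡ 23 (mod 69). Now have (23|69).
69 ≡ 1 (mod 4), so quadratic reciprocity gives (23|69) = (69|23). Reduce: 69 ≡ 0 (mod 23). Now have (0|23).
The numerator is now 0 with denominator 23 > 1: the symbol is 0.
Second factor (4182|8993):
Factor out 2: 4182 = 2·2091. Since 8993 ≡ 1 (mod 8), (2|8993) = +1. Now have (2091|8993).
8993 ≡ 1 (mod 4), so quadratic reciprocity gives (2091|8993) = (8993|2091). Reduce: 8993 ≡ 629 (mod 2091). Now have (629|2091).
629 ≡ 1 (mod 4), so quadratic reciprocity gives (629|2091) = (2091|629). Reduce: 2091 ≡ 204 (mod 629). Now have (204|629).
Factor out 2: 204 = 2^2·51. Since 629 ≡ 5 (mod 8), (2|629) = -1, and (2|629)^2 = +1. Now have (51|629).
629 ≡ 1 (mod 4), so quadratic reciprocity gives (51|629) = (629|51). Reduce: 629 ≡ 17 (mod 51). Now have (17|51).
17 ≡ 1 (mod 4), so quadratic reciprocity gives (17|51) = (51|17). Reduce: 51 ≡ 0 (mod 17). Now have (0|17).
The numerator is now 0 with denominator 17 > 1: the symbol is 0.
Product: (0)·(0) = 0.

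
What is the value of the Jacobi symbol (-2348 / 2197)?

-1

(-2348 / 2197)
  = (2046 / 2197)    [-2348 ≡ 2046 mod 2197]
  = -(1023 / 2197)    [2197 ≡ 5 mod 8 ⇒ (2 / 2197) = -1]
  = -(2197 / 1023)    [QR: 2197 ≡ 1 mod 4, sign kept]
  = -(151 / 1023)    [2197 ≡ 151 mod 1023]
  = (1023 / 151)    [QR: both ≡ 3 mod 4, sign flips]
  = (117 / 151)    [1023 ≡ 117 mod 151]
  = (151 / 117)    [QR: 117 ≡ 1 mod 4, sign kept]
  = (34 / 117)    [151 ≡ 34 mod 117]
  = -(17 / 117)    [117 ≡ 5 mod 8 ⇒ (2 / 117) = -1]
  = -(117 / 17)    [QR: 17 ≡ 1 mod 4, sign kept]
  = -(15 / 17)    [117 ≡ 15 mod 17]
  = -(17 / 15)    [QR: 17 ≡ 1 mod 4, sign kept]
  = -(2 / 15)    [17 ≡ 2 mod 15]
  = -(1 / 15)    [15 ≡ 7 mod 8 ⇒ (2 / 15) = +1]
  = -1    [(1 / 15) = 1]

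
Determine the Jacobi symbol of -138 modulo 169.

1

(-138 / 169)
  = (31 / 169)    [-138 ≡ 31 mod 169]
  = (169 / 31)    [QR: 169 ≡ 1 mod 4, sign kept]
  = (14 / 31)    [169 ≡ 14 mod 31]
  = (7 / 31)    [31 ≡ 7 mod 8 ⇒ (2 / 31) = +1]
  = -(31 / 7)    [QR: both ≡ 3 mod 4, sign flips]
  = -(3 / 7)    [31 ≡ 3 mod 7]
  = (7 / 3)    [QR: both ≡ 3 mod 4, sign flips]
  = (1 / 3)    [7 ≡ 1 mod 3]
  = 1    [(1 / 3) = 1]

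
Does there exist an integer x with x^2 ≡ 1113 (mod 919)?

Reduce the numerator: 1113 ≡ 194 (mod 919), so (1113/919) = (194/919).
Factor out 2: 194 = 2·97. Since 919 ≡ 7 (mod 8), (2/919) = +1. Now have (97/919).
97 ≡ 1 (mod 4), so quadratic reciprocity gives (97/919) = (919/97). Reduce: 919 ≡ 46 (mod 97). Now have (46/97).
Factor out 2: 46 = 2·23. Since 97 ≡ 1 (mod 8), (2/97) = +1. Now have (23/97).
97 ≡ 1 (mod 4), so quadratic reciprocity gives (23/97) = (97/23). Reduce: 97 ≡ 5 (mod 23). Now have (5/23).
5 ≡ 1 (mod 4), so quadratic reciprocity gives (5/23) = (23/5). Reduce: 23 ≡ 3 (mod 5). Now have (3/5).
5 ≡ 1 (mod 4), so quadratic reciprocity gives (3/5) = (5/3). Reduce: 5 ≡ 2 (mod 3). Now have (2/3).
Factor out 2: 2 = 2. Since 3 ≡ 3 (mod 8), (2/3) = -1. Now have -(1/3).
(1/3) = 1. Collecting the sign factors: -1.
(1113/919) = -1, and 919 is prime, so 1113 is not a quadratic residue mod 919.

no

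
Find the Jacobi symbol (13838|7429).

0

(13838|7429)
  = (6409|7429)    [13838 ≡ 6409 mod 7429]
  = (7429|6409)    [QR: 6409 ≡ 1 mod 4, sign kept]
  = (1020|6409)    [7429 ≡ 1020 mod 6409]
  = (255|6409)    [6409 ≡ 1 mod 8 ⇒ (2|6409)^2 = +1]
  = (6409|255)    [QR: 6409 ≡ 1 mod 4, sign kept]
  = (34|255)    [6409 ≡ 34 mod 255]
  = (17|255)    [255 ≡ 7 mod 8 ⇒ (2|255) = +1]
  = (255|17)    [QR: 17 ≡ 1 mod 4, sign kept]
  = (0|17)    [255 ≡ 0 mod 17]
  = 0    [numerator 0, gcd > 1]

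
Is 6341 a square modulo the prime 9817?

(6341|9817)
  = (9817|6341)    [QR: 6341 ≡ 1 mod 4, sign kept]
  = (3476|6341)    [9817 ≡ 3476 mod 6341]
  = (869|6341)    [6341 ≡ 5 mod 8 ⇒ (2|6341)^2 = +1]
  = (6341|869)    [QR: 869 ≡ 1 mod 4, sign kept]
  = (258|869)    [6341 ≡ 258 mod 869]
  = -(129|869)    [869 ≡ 5 mod 8 ⇒ (2|869) = -1]
  = -(869|129)    [QR: 129 ≡ 1 mod 4, sign kept]
  = -(95|129)    [869 ≡ 95 mod 129]
  = -(129|95)    [QR: 129 ≡ 1 mod 4, sign kept]
  = -(34|95)    [129 ≡ 34 mod 95]
  = -(17|95)    [95 ≡ 7 mod 8 ⇒ (2|95) = +1]
  = -(95|17)    [QR: 17 ≡ 1 mod 4, sign kept]
  = -(10|17)    [95 ≡ 10 mod 17]
  = -(5|17)    [17 ≡ 1 mod 8 ⇒ (2|17) = +1]
  = -(17|5)    [QR: 5 ≡ 1 mod 4, sign kept]
  = -(2|5)    [17 ≡ 2 mod 5]
  = (1|5)    [5 ≡ 5 mod 8 ⇒ (2|5) = -1]
  = 1    [(1|5) = 1]
The Legendre symbol is 1, so x^2 ≡ 6341 (mod 9817) has solution.

yes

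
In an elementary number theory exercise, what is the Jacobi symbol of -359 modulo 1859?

Reduce the numerator: -359 ≡ 1500 (mod 1859), so (-359 / 1859) = (1500 / 1859).
Factor out 2: 1500 = 2^2·375. Since 1859 ≡ 3 (mod 8), (2 / 1859) = -1, and (2 / 1859)^2 = +1. Now have (375 / 1859).
Both 375 ≡ 3 and 1859 ≡ 3 (mod 4), so reciprocity gives (375 / 1859) = -(1859 / 375). Reduce: 1859 ≡ 359 (mod 375). Now have -(359 / 375).
Both 359 ≡ 3 and 375 ≡ 3 (mod 4), so reciprocity gives (359 / 375) = -(375 / 359). Reduce: 375 ≡ 16 (mod 359). Now have (16 / 359).
Factor out 2: 16 = 2^4. Since 359 ≡ 7 (mod 8), (2 / 359) = +1, and (2 / 359)^4 = +1. Now have (1 / 359).
(1 / 359) = 1. Collecting the sign factors: 1.

1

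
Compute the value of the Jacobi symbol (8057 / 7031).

(8057 / 7031)
  = (1026 / 7031)    [8057 ≡ 1026 mod 7031]
  = (513 / 7031)    [7031 ≡ 7 mod 8 ⇒ (2 / 7031) = +1]
  = (7031 / 513)    [QR: 513 ≡ 1 mod 4, sign kept]
  = (362 / 513)    [7031 ≡ 362 mod 513]
  = (181 / 513)    [513 ≡ 1 mod 8 ⇒ (2 / 513) = +1]
  = (513 / 181)    [QR: 181 ≡ 1 mod 4, sign kept]
  = (151 / 181)    [513 ≡ 151 mod 181]
  = (181 / 151)    [QR: 181 ≡ 1 mod 4, sign kept]
  = (30 / 151)    [181 ≡ 30 mod 151]
  = (15 / 151)    [151 ≡ 7 mod 8 ⇒ (2 / 151) = +1]
  = -(151 / 15)    [QR: both ≡ 3 mod 4, sign flips]
  = -(1 / 15)    [151 ≡ 1 mod 15]
  = -1    [(1 / 15) = 1]

-1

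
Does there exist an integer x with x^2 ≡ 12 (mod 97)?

yes

(12/97)
  = (3/97)    [97 ≡ 1 mod 8 ⇒ (2/97)^2 = +1]
  = (97/3)    [QR: 97 ≡ 1 mod 4, sign kept]
  = (1/3)    [97 ≡ 1 mod 3]
  = 1    [(1/3) = 1]
(12/97) = 1, and 97 is prime, so 12 is a quadratic residue mod 97.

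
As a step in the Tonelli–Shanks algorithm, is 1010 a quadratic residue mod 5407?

no

Factor out 2: 1010 = 2·505. Since 5407 ≡ 7 (mod 8), (2|5407) = +1. Now have (505|5407).
505 ≡ 1 (mod 4), so quadratic reciprocity gives (505|5407) = (5407|505). Reduce: 5407 ≡ 357 (mod 505). Now have (357|505).
357 ≡ 1 (mod 4), so quadratic reciprocity gives (357|505) = (505|357). Reduce: 505 ≡ 148 (mod 357). Now have (148|357).
Factor out 2: 148 = 2^2·37. Since 357 ≡ 5 (mod 8), (2|357) = -1, and (2|357)^2 = +1. Now have (37|357).
37 ≡ 1 (mod 4), so quadratic reciprocity gives (37|357) = (357|37). Reduce: 357 ≡ 24 (mod 37). Now have (24|37).
Factor out 2: 24 = 2^3·3. Since 37 ≡ 5 (mod 8), (2|37) = -1, and (2|37)^3 = -1. Now have -(3|37).
37 ≡ 1 (mod 4), so quadratic reciprocity gives (3|37) = (37|3). Reduce: 37 ≡ 1 (mod 3). Now have -(1|3).
(1|3) = 1. Collecting the sign factors: -1.
The Legendre symbol is -1, so x^2 ≡ 1010 (mod 5407) has no solution.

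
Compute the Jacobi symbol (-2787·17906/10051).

By multiplicativity, (-2787·17906/10051) = (-2787/10051)·(17906/10051).
First factor (-2787/10051):
Pull out -1: (-2787/10051) = (-1/10051)·(2787/10051). Since 10051 ≡ 3 (mod 4), (-1/10051) = -1. Now have -(2787/10051).
Both 2787 ≡ 3 and 10051 ≡ 3 (mod 4), so reciprocity gives (2787/10051) = -(10051/2787). Reduce: 10051 ≡ 1690 (mod 2787). Now have (1690/2787).
Factor out 2: 1690 = 2·845. Since 2787 ≡ 3 (mod 8), (2/2787) = -1. Now have -(845/2787).
845 ≡ 1 (mod 4), so quadratic reciprocity gives (845/2787) = (2787/845). Reduce: 2787 ≡ 252 (mod 845). Now have -(252/845).
Factor out 2: 252 = 2^2·63. Since 845 ≡ 5 (mod 8), (2/845) = -1, and (2/845)^2 = +1. Now have -(63/845).
845 ≡ 1 (mod 4), so quadratic reciprocity gives (63/845) = (845/63). Reduce: 845 ≡ 26 (mod 63). Now have -(26/63).
Factor out 2: 26 = 2·13. Since 63 ≡ 7 (mod 8), (2/63) = +1. Now have -(13/63).
13 ≡ 1 (mod 4), so quadratic reciprocity gives (13/63) = (63/13). Reduce: 63 ≡ 11 (mod 13). Now have -(11/13).
13 ≡ 1 (mod 4), so quadratic reciprocity gives (11/13) = (13/11). Reduce: 13 ≡ 2 (mod 11). Now have -(2/11).
Factor out 2: 2 = 2. Since 11 ≡ 3 (mod 8), (2/11) = -1. Now have (1/11).
(1/11) = 1. Collecting the sign factors: 1.
Second factor (17906/10051):
Reduce the numerator: 17906 ≡ 7855 (mod 10051), so (17906/10051) = (7855/10051).
Both 7855 ≡ 3 and 10051 ≡ 3 (mod 4), so reciprocity gives (7855/10051) = -(10051/7855). Reduce: 10051 ≡ 2196 (mod 7855). Now have -(2196/7855).
Factor out 2: 2196 = 2^2·549. Since 7855 ≡ 7 (mod 8), (2/7855) = +1, and (2/7855)^2 = +1. Now have -(549/7855).
549 ≡ 1 (mod 4), so quadratic reciprocity gives (549/7855) = (7855/549). Reduce: 7855 ≡ 169 (mod 549). Now have -(169/549).
169 ≡ 1 (mod 4), so quadratic reciprocity gives (169/549) = (549/169). Reduce: 549 ≡ 42 (mod 169). Now have -(42/169).
Factor out 2: 42 = 2·21. Since 169 ≡ 1 (mod 8), (2/169) = +1. Now have -(21/169).
21 ≡ 1 (mod 4), so quadratic reciprocity gives (21/169) = (169/21). Reduce: 169 ≡ 1 (mod 21). Now have -(1/21).
(1/21) = 1. Collecting the sign factors: -1.
Product: (1)·(-1) = -1.

-1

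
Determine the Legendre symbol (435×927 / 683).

-1

By multiplicativity, (435·927 / 683) = (435 / 683)·(927 / 683).
First factor (435 / 683):
Both 435 ≡ 3 and 683 ≡ 3 (mod 4), so reciprocity gives (435 / 683) = -(683 / 435). Reduce: 683 ≡ 248 (mod 435). Now have -(248 / 435).
Factor out 2: 248 = 2^3·31. Since 435 ≡ 3 (mod 8), (2 / 435) = -1, and (2 / 435)^3 = -1. Now have (31 / 435).
Both 31 ≡ 3 and 435 ≡ 3 (mod 4), so reciprocity gives (31 / 435) = -(435 / 31). Reduce: 435 ≡ 1 (mod 31). Now have -(1 / 31).
(1 / 31) = 1. Collecting the sign factors: -1.
Second factor (927 / 683):
Reduce the numerator: 927 ≡ 244 (mod 683), so (927 / 683) = (244 / 683).
Factor out 2: 244 = 2^2·61. Since 683 ≡ 3 (mod 8), (2 / 683) = -1, and (2 / 683)^2 = +1. Now have (61 / 683).
61 ≡ 1 (mod 4), so quadratic reciprocity gives (61 / 683) = (683 / 61). Reduce: 683 ≡ 12 (mod 61). Now have (12 / 61).
Factor out 2: 12 = 2^2·3. Since 61 ≡ 5 (mod 8), (2 / 61) = -1, and (2 / 61)^2 = +1. Now have (3 / 61).
61 ≡ 1 (mod 4), so quadratic reciprocity gives (3 / 61) = (61 / 3). Reduce: 61 ≡ 1 (mod 3). Now have (1 / 3).
(1 / 3) = 1. Collecting the sign factors: 1.
Product: (-1)·(1) = -1.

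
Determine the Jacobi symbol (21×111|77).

0

By multiplicativity, (21·111|77) = (21|77)·(111|77).
First factor (21|77):
21 ≡ 1 (mod 4), so quadratic reciprocity gives (21|77) = (77|21). Reduce: 77 ≡ 14 (mod 21). Now have (14|21).
Factor out 2: 14 = 2·7. Since 21 ≡ 5 (mod 8), (2|21) = -1. Now have -(7|21).
21 ≡ 1 (mod 4), so quadratic reciprocity gives (7|21) = (21|7). Reduce: 21 ≡ 0 (mod 7). Now have -(0|7).
The numerator is now 0 with denominator 7 > 1: the symbol is 0.
Second factor (111|77):
Reduce the numerator: 111 ≡ 34 (mod 77), so (111|77) = (34|77).
Factor out 2: 34 = 2·17. Since 77 ≡ 5 (mod 8), (2|77) = -1. Now have -(17|77).
17 ≡ 1 (mod 4), so quadratic reciprocity gives (17|77) = (77|17). Reduce: 77 ≡ 9 (mod 17). Now have -(9|17).
9 ≡ 1 (mod 4), so quadratic reciprocity gives (9|17) = (17|9). Reduce: 17 ≡ 8 (mod 9). Now have -(8|9).
Factor out 2: 8 = 2^3. Since 9 ≡ 1 (mod 8), (2|9) = +1, and (2|9)^3 = +1. Now have -(1|9).
(1|9) = 1. Collecting the sign factors: -1.
Product: (0)·(-1) = 0.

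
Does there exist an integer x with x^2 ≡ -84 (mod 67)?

no

Reduce the numerator: -84 ≡ 50 (mod 67), so (-84/67) = (50/67).
Factor out 2: 50 = 2·25. Since 67 ≡ 3 (mod 8), (2/67) = -1. Now have -(25/67).
25 ≡ 1 (mod 4), so quadratic reciprocity gives (25/67) = (67/25). Reduce: 67 ≡ 17 (mod 25). Now have -(17/25).
17 ≡ 1 (mod 4), so quadratic reciprocity gives (17/25) = (25/17). Reduce: 25 ≡ 8 (mod 17). Now have -(8/17).
Factor out 2: 8 = 2^3. Since 17 ≡ 1 (mod 8), (2/17) = +1, and (2/17)^3 = +1. Now have -(1/17).
(1/17) = 1. Collecting the sign factors: -1.
The Legendre symbol is -1, so x^2 ≡ -84 (mod 67) has no solution.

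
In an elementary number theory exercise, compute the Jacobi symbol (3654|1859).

Reduce the numerator: 3654 ≡ 1795 (mod 1859), so (3654|1859) = (1795|1859).
Both 1795 ≡ 3 and 1859 ≡ 3 (mod 4), so reciprocity gives (1795|1859) = -(1859|1795). Reduce: 1859 ≡ 64 (mod 1795). Now have -(64|1795).
Factor out 2: 64 = 2^6. Since 1795 ≡ 3 (mod 8), (2|1795) = -1, and (2|1795)^6 = +1. Now have -(1|1795).
(1|1795) = 1. Collecting the sign factors: -1.

-1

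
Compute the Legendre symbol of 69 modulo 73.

1

(69 / 73)
  = (73 / 69)    [QR: 69 ≡ 1 mod 4, sign kept]
  = (4 / 69)    [73 ≡ 4 mod 69]
  = (1 / 69)    [69 ≡ 5 mod 8 ⇒ (2 / 69)^2 = +1]
  = 1    [(1 / 69) = 1]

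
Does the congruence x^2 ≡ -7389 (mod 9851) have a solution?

(-7389/9851)
  = -(7389/9851)    [9851 ≡ 3 mod 4 ⇒ (-1/9851) = -1]
  = -(9851/7389)    [QR: 7389 ≡ 1 mod 4, sign kept]
  = -(2462/7389)    [9851 ≡ 2462 mod 7389]
  = (1231/7389)    [7389 ≡ 5 mod 8 ⇒ (2/7389) = -1]
  = (7389/1231)    [QR: 7389 ≡ 1 mod 4, sign kept]
  = (3/1231)    [7389 ≡ 3 mod 1231]
  = -(1231/3)    [QR: both ≡ 3 mod 4, sign flips]
  = -(1/3)    [1231 ≡ 1 mod 3]
  = -1    [(1/3) = 1]
The Legendre symbol is -1, so x^2 ≡ -7389 (mod 9851) has no solution.

no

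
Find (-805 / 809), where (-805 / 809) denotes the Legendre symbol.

(-805 / 809)
  = (4 / 809)    [-805 ≡ 4 mod 809]
  = (1 / 809)    [809 ≡ 1 mod 8 ⇒ (2 / 809)^2 = +1]
  = 1    [(1 / 809) = 1]

1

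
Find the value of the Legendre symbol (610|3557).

1

Factor out 2: 610 = 2·305. Since 3557 ≡ 5 (mod 8), (2|3557) = -1. Now have -(305|3557).
305 ≡ 1 (mod 4), so quadratic reciprocity gives (305|3557) = (3557|305). Reduce: 3557 ≡ 202 (mod 305). Now have -(202|305).
Factor out 2: 202 = 2·101. Since 305 ≡ 1 (mod 8), (2|305) = +1. Now have -(101|305).
101 ≡ 1 (mod 4), so quadratic reciprocity gives (101|305) = (305|101). Reduce: 305 ≡ 2 (mod 101). Now have -(2|101).
Factor out 2: 2 = 2. Since 101 ≡ 5 (mod 8), (2|101) = -1. Now have (1|101).
(1|101) = 1. Collecting the sign factors: 1.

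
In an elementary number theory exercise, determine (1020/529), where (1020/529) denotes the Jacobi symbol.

Reduce the numerator: 1020 ≡ 491 (mod 529), so (1020/529) = (491/529).
529 ≡ 1 (mod 4), so quadratic reciprocity gives (491/529) = (529/491). Reduce: 529 ≡ 38 (mod 491). Now have (38/491).
Factor out 2: 38 = 2·19. Since 491 ≡ 3 (mod 8), (2/491) = -1. Now have -(19/491).
Both 19 ≡ 3 and 491 ≡ 3 (mod 4), so reciprocity gives (19/491) = -(491/19). Reduce: 491 ≡ 16 (mod 19). Now have (16/19).
Factor out 2: 16 = 2^4. Since 19 ≡ 3 (mod 8), (2/19) = -1, and (2/19)^4 = +1. Now have (1/19).
(1/19) = 1. Collecting the sign factors: 1.

1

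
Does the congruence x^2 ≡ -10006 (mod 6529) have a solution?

Pull out -1: (-10006/6529) = (-1/6529)·(10006/6529). Since 6529 ≡ 1 (mod 4), (-1/6529) = +1. Now have (10006/6529).
Reduce the numerator: 10006 ≡ 3477 (mod 6529), so (10006/6529) = (3477/6529).
3477 ≡ 1 (mod 4), so quadratic reciprocity gives (3477/6529) = (6529/3477). Reduce: 6529 ≡ 3052 (mod 3477). Now have (3052/3477).
Factor out 2: 3052 = 2^2·763. Since 3477 ≡ 5 (mod 8), (2/3477) = -1, and (2/3477)^2 = +1. Now have (763/3477).
3477 ≡ 1 (mod 4), so quadratic reciprocity gives (763/3477) = (3477/763). Reduce: 3477 ≡ 425 (mod 763). Now have (425/763).
425 ≡ 1 (mod 4), so quadratic reciprocity gives (425/763) = (763/425). Reduce: 763 ≡ 338 (mod 425). Now have (338/425).
Factor out 2: 338 = 2·169. Since 425 ≡ 1 (mod 8), (2/425) = +1. Now have (169/425).
169 ≡ 1 (mod 4), so quadratic reciprocity gives (169/425) = (425/169). Reduce: 425 ≡ 87 (mod 169). Now have (87/169).
169 ≡ 1 (mod 4), so quadratic reciprocity gives (87/169) = (169/87). Reduce: 169 ≡ 82 (mod 87). Now have (82/87).
Factor out 2: 82 = 2·41. Since 87 ≡ 7 (mod 8), (2/87) = +1. Now have (41/87).
41 ≡ 1 (mod 4), so quadratic reciprocity gives (41/87) = (87/41). Reduce: 87 ≡ 5 (mod 41). Now have (5/41).
5 ≡ 1 (mod 4), so quadratic reciprocity gives (5/41) = (41/5). Reduce: 41 ≡ 1 (mod 5). Now have (1/5).
(1/5) = 1. Collecting the sign factors: 1.
The Legendre symbol is 1, so x^2 ≡ -10006 (mod 6529) has solution.

yes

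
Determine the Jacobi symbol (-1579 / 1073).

1

(-1579 / 1073)
  = (1579 / 1073)    [1073 ≡ 1 mod 4 ⇒ (-1 / 1073) = +1]
  = (506 / 1073)    [1579 ≡ 506 mod 1073]
  = (253 / 1073)    [1073 ≡ 1 mod 8 ⇒ (2 / 1073) = +1]
  = (1073 / 253)    [QR: 253 ≡ 1 mod 4, sign kept]
  = (61 / 253)    [1073 ≡ 61 mod 253]
  = (253 / 61)    [QR: 61 ≡ 1 mod 4, sign kept]
  = (9 / 61)    [253 ≡ 9 mod 61]
  = (61 / 9)    [QR: 9 ≡ 1 mod 4, sign kept]
  = (7 / 9)    [61 ≡ 7 mod 9]
  = (9 / 7)    [QR: 9 ≡ 1 mod 4, sign kept]
  = (2 / 7)    [9 ≡ 2 mod 7]
  = (1 / 7)    [7 ≡ 7 mod 8 ⇒ (2 / 7) = +1]
  = 1    [(1 / 7) = 1]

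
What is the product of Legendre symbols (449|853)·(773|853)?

By multiplicativity, (449·773|853) = (449|853)·(773|853).
First factor (449|853):
(449|853)
  = (853|449)    [QR: 449 ≡ 1 mod 4, sign kept]
  = (404|449)    [853 ≡ 404 mod 449]
  = (101|449)    [449 ≡ 1 mod 8 ⇒ (2|449)^2 = +1]
  = (449|101)    [QR: 101 ≡ 1 mod 4, sign kept]
  = (45|101)    [449 ≡ 45 mod 101]
  = (101|45)    [QR: 45 ≡ 1 mod 4, sign kept]
  = (11|45)    [101 ≡ 11 mod 45]
  = (45|11)    [QR: 45 ≡ 1 mod 4, sign kept]
  = (1|11)    [45 ≡ 1 mod 11]
  = 1    [(1|11) = 1]
Second factor (773|853):
(773|853)
  = (853|773)    [QR: 773 ≡ 1 mod 4, sign kept]
  = (80|773)    [853 ≡ 80 mod 773]
  = (5|773)    [773 ≡ 5 mod 8 ⇒ (2|773)^4 = +1]
  = (773|5)    [QR: 5 ≡ 1 mod 4, sign kept]
  = (3|5)    [773 ≡ 3 mod 5]
  = (5|3)    [QR: 5 ≡ 1 mod 4, sign kept]
  = (2|3)    [5 ≡ 2 mod 3]
  = -(1|3)    [3 ≡ 3 mod 8 ⇒ (2|3) = -1]
  = -1    [(1|3) = 1]
Product: (1)·(-1) = -1.

-1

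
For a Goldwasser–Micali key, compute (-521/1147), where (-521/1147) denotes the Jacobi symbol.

Reduce the numerator: -521 ≡ 626 (mod 1147), so (-521/1147) = (626/1147).
Factor out 2: 626 = 2·313. Since 1147 ≡ 3 (mod 8), (2/1147) = -1. Now have -(313/1147).
313 ≡ 1 (mod 4), so quadratic reciprocity gives (313/1147) = (1147/313). Reduce: 1147 ≡ 208 (mod 313). Now have -(208/313).
Factor out 2: 208 = 2^4·13. Since 313 ≡ 1 (mod 8), (2/313) = +1, and (2/313)^4 = +1. Now have -(13/313).
13 ≡ 1 (mod 4), so quadratic reciprocity gives (13/313) = (313/13). Reduce: 313 ≡ 1 (mod 13). Now have -(1/13).
(1/13) = 1. Collecting the sign factors: -1.

-1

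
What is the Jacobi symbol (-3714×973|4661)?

-1

By multiplicativity, (-3714·973|4661) = (-3714|4661)·(973|4661).
First factor (-3714|4661):
Reduce the numerator: -3714 ≡ 947 (mod 4661), so (-3714|4661) = (947|4661).
4661 ≡ 1 (mod 4), so quadratic reciprocity gives (947|4661) = (4661|947). Reduce: 4661 ≡ 873 (mod 947). Now have (873|947).
873 ≡ 1 (mod 4), so quadratic reciprocity gives (873|947) = (947|873). Reduce: 947 ≡ 74 (mod 873). Now have (74|873).
Factor out 2: 74 = 2·37. Since 873 ≡ 1 (mod 8), (2|873) = +1. Now have (37|873).
37 ≡ 1 (mod 4), so quadratic reciprocity gives (37|873) = (873|37). Reduce: 873 ≡ 22 (mod 37). Now have (22|37).
Factor out 2: 22 = 2·11. Since 37 ≡ 5 (mod 8), (2|37) = -1. Now have -(11|37).
37 ≡ 1 (mod 4), so quadratic reciprocity gives (11|37) = (37|11). Reduce: 37 ≡ 4 (mod 11). Now have -(4|11).
Factor out 2: 4 = 2^2. Since 11 ≡ 3 (mod 8), (2|11) = -1, and (2|11)^2 = +1. Now have -(1|11).
(1|11) = 1. Collecting the sign factors: -1.
Second factor (973|4661):
973 ≡ 1 (mod 4), so quadratic reciprocity gives (973|4661) = (4661|973). Reduce: 4661 ≡ 769 (mod 973). Now have (769|973).
769 ≡ 1 (mod 4), so quadratic reciprocity gives (769|973) = (973|769). Reduce: 973 ≡ 204 (mod 769). Now have (204|769).
Factor out 2: 204 = 2^2·51. Since 769 ≡ 1 (mod 8), (2|769) = +1, and (2|769)^2 = +1. Now have (51|769).
769 ≡ 1 (mod 4), so quadratic reciprocity gives (51|769) = (769|51). Reduce: 769 ≡ 4 (mod 51). Now have (4|51).
Factor out 2: 4 = 2^2. Since 51 ≡ 3 (mod 8), (2|51) = -1, and (2|51)^2 = +1. Now have (1|51).
(1|51) = 1. Collecting the sign factors: 1.
Product: (-1)·(1) = -1.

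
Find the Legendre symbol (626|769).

1

(626|769)
  = (313|769)    [769 ≡ 1 mod 8 ⇒ (2|769) = +1]
  = (769|313)    [QR: 313 ≡ 1 mod 4, sign kept]
  = (143|313)    [769 ≡ 143 mod 313]
  = (313|143)    [QR: 313 ≡ 1 mod 4, sign kept]
  = (27|143)    [313 ≡ 27 mod 143]
  = -(143|27)    [QR: both ≡ 3 mod 4, sign flips]
  = -(8|27)    [143 ≡ 8 mod 27]
  = (1|27)    [27 ≡ 3 mod 8 ⇒ (2|27)^3 = -1]
  = 1    [(1|27) = 1]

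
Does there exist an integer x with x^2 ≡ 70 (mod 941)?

yes

(70/941)
  = -(35/941)    [941 ≡ 5 mod 8 ⇒ (2/941) = -1]
  = -(941/35)    [QR: 941 ≡ 1 mod 4, sign kept]
  = -(31/35)    [941 ≡ 31 mod 35]
  = (35/31)    [QR: both ≡ 3 mod 4, sign flips]
  = (4/31)    [35 ≡ 4 mod 31]
  = (1/31)    [31 ≡ 7 mod 8 ⇒ (2/31)^2 = +1]
  = 1    [(1/31) = 1]
The Legendre symbol is 1, so x^2 ≡ 70 (mod 941) has solution.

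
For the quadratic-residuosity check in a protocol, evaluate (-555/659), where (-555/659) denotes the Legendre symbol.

Pull out -1: (-555/659) = (-1/659)·(555/659). Since 659 ≡ 3 (mod 4), (-1/659) = -1. Now have -(555/659).
Both 555 ≡ 3 and 659 ≡ 3 (mod 4), so reciprocity gives (555/659) = -(659/555). Reduce: 659 ≡ 104 (mod 555). Now have (104/555).
Factor out 2: 104 = 2^3·13. Since 555 ≡ 3 (mod 8), (2/555) = -1, and (2/555)^3 = -1. Now have -(13/555).
13 ≡ 1 (mod 4), so quadratic reciprocity gives (13/555) = (555/13). Reduce: 555 ≡ 9 (mod 13). Now have -(9/13).
9 ≡ 1 (mod 4), so quadratic reciprocity gives (9/13) = (13/9). Reduce: 13 ≡ 4 (mod 9). Now have -(4/9).
Factor out 2: 4 = 2^2. Since 9 ≡ 1 (mod 8), (2/9) = +1, and (2/9)^2 = +1. Now have -(1/9).
(1/9) = 1. Collecting the sign factors: -1.

-1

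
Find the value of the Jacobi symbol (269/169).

1

Reduce the numerator: 269 ≡ 100 (mod 169), so (269/169) = (100/169).
Factor out 2: 100 = 2^2·25. Since 169 ≡ 1 (mod 8), (2/169) = +1, and (2/169)^2 = +1. Now have (25/169).
25 ≡ 1 (mod 4), so quadratic reciprocity gives (25/169) = (169/25). Reduce: 169 ≡ 19 (mod 25). Now have (19/25).
25 ≡ 1 (mod 4), so quadratic reciprocity gives (19/25) = (25/19). Reduce: 25 ≡ 6 (mod 19). Now have (6/19).
Factor out 2: 6 = 2·3. Since 19 ≡ 3 (mod 8), (2/19) = -1. Now have -(3/19).
Both 3 ≡ 3 and 19 ≡ 3 (mod 4), so reciprocity gives (3/19) = -(19/3). Reduce: 19 ≡ 1 (mod 3). Now have (1/3).
(1/3) = 1. Collecting the sign factors: 1.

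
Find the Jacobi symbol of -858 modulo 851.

Reduce the numerator: -858 ≡ 844 (mod 851), so (-858|851) = (844|851).
Factor out 2: 844 = 2^2·211. Since 851 ≡ 3 (mod 8), (2|851) = -1, and (2|851)^2 = +1. Now have (211|851).
Both 211 ≡ 3 and 851 ≡ 3 (mod 4), so reciprocity gives (211|851) = -(851|211). Reduce: 851 ≡ 7 (mod 211). Now have -(7|211).
Both 7 ≡ 3 and 211 ≡ 3 (mod 4), so reciprocity gives (7|211) = -(211|7). Reduce: 211 ≡ 1 (mod 7). Now have (1|7).
(1|7) = 1. Collecting the sign factors: 1.

1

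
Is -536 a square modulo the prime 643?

no

Pull out -1: (-536/643) = (-1/643)·(536/643). Since 643 ≡ 3 (mod 4), (-1/643) = -1. Now have -(536/643).
Factor out 2: 536 = 2^3·67. Since 643 ≡ 3 (mod 8), (2/643) = -1, and (2/643)^3 = -1. Now have (67/643).
Both 67 ≡ 3 and 643 ≡ 3 (mod 4), so reciprocity gives (67/643) = -(643/67). Reduce: 643 ≡ 40 (mod 67). Now have -(40/67).
Factor out 2: 40 = 2^3·5. Since 67 ≡ 3 (mod 8), (2/67) = -1, and (2/67)^3 = -1. Now have (5/67).
5 ≡ 1 (mod 4), so quadratic reciprocity gives (5/67) = (67/5). Reduce: 67 ≡ 2 (mod 5). Now have (2/5).
Factor out 2: 2 = 2. Since 5 ≡ 5 (mod 8), (2/5) = -1. Now have -(1/5).
(1/5) = 1. Collecting the sign factors: -1.
The Legendre symbol is -1, so x^2 ≡ -536 (mod 643) has no solution.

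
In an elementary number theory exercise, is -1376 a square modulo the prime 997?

yes

(-1376|997)
  = (1376|997)    [997 ≡ 1 mod 4 ⇒ (-1|997) = +1]
  = (379|997)    [1376 ≡ 379 mod 997]
  = (997|379)    [QR: 997 ≡ 1 mod 4, sign kept]
  = (239|379)    [997 ≡ 239 mod 379]
  = -(379|239)    [QR: both ≡ 3 mod 4, sign flips]
  = -(140|239)    [379 ≡ 140 mod 239]
  = -(35|239)    [239 ≡ 7 mod 8 ⇒ (2|239)^2 = +1]
  = (239|35)    [QR: both ≡ 3 mod 4, sign flips]
  = (29|35)    [239 ≡ 29 mod 35]
  = (35|29)    [QR: 29 ≡ 1 mod 4, sign kept]
  = (6|29)    [35 ≡ 6 mod 29]
  = -(3|29)    [29 ≡ 5 mod 8 ⇒ (2|29) = -1]
  = -(29|3)    [QR: 29 ≡ 1 mod 4, sign kept]
  = -(2|3)    [29 ≡ 2 mod 3]
  = (1|3)    [3 ≡ 3 mod 8 ⇒ (2|3) = -1]
  = 1    [(1|3) = 1]
(-1376|997) = 1, and 997 is prime, so -1376 is a quadratic residue mod 997.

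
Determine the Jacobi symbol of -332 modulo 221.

Pull out -1: (-332 / 221) = (-1 / 221)·(332 / 221). Since 221 ≡ 1 (mod 4), (-1 / 221) = +1. Now have (332 / 221).
Reduce the numerator: 332 ≡ 111 (mod 221), so (332 / 221) = (111 / 221).
221 ≡ 1 (mod 4), so quadratic reciprocity gives (111 / 221) = (221 / 111). Reduce: 221 ≡ 110 (mod 111). Now have (110 / 111).
Factor out 2: 110 = 2·55. Since 111 ≡ 7 (mod 8), (2 / 111) = +1. Now have (55 / 111).
Both 55 ≡ 3 and 111 ≡ 3 (mod 4), so reciprocity gives (55 / 111) = -(111 / 55). Reduce: 111 ≡ 1 (mod 55). Now have -(1 / 55).
(1 / 55) = 1. Collecting the sign factors: -1.

-1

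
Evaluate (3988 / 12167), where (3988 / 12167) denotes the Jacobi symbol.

Factor out 2: 3988 = 2^2·997. Since 12167 ≡ 7 (mod 8), (2 / 12167) = +1, and (2 / 12167)^2 = +1. Now have (997 / 12167).
997 ≡ 1 (mod 4), so quadratic reciprocity gives (997 / 12167) = (12167 / 997). Reduce: 12167 ≡ 203 (mod 997). Now have (203 / 997).
997 ≡ 1 (mod 4), so quadratic reciprocity gives (203 / 997) = (997 / 203). Reduce: 997 ≡ 185 (mod 203). Now have (185 / 203).
185 ≡ 1 (mod 4), so quadratic reciprocity gives (185 / 203) = (203 / 185). Reduce: 203 ≡ 18 (mod 185). Now have (18 / 185).
Factor out 2: 18 = 2·9. Since 185 ≡ 1 (mod 8), (2 / 185) = +1. Now have (9 / 185).
9 ≡ 1 (mod 4), so quadratic reciprocity gives (9 / 185) = (185 / 9). Reduce: 185 ≡ 5 (mod 9). Now have (5 / 9).
5 ≡ 1 (mod 4), so quadratic reciprocity gives (5 / 9) = (9 / 5). Reduce: 9 ≡ 4 (mod 5). Now have (4 / 5).
Factor out 2: 4 = 2^2. Since 5 ≡ 5 (mod 8), (2 / 5) = -1, and (2 / 5)^2 = +1. Now have (1 / 5).
(1 / 5) = 1. Collecting the sign factors: 1.

1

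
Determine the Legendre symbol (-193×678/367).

-1

By multiplicativity, (-193·678/367) = (-193/367)·(678/367).
First factor (-193/367):
Reduce the numerator: -193 ≡ 174 (mod 367), so (-193/367) = (174/367).
Factor out 2: 174 = 2·87. Since 367 ≡ 7 (mod 8), (2/367) = +1. Now have (87/367).
Both 87 ≡ 3 and 367 ≡ 3 (mod 4), so reciprocity gives (87/367) = -(367/87). Reduce: 367 ≡ 19 (mod 87). Now have -(19/87).
Both 19 ≡ 3 and 87 ≡ 3 (mod 4), so reciprocity gives (19/87) = -(87/19). Reduce: 87 ≡ 11 (mod 19). Now have (11/19).
Both 11 ≡ 3 and 19 ≡ 3 (mod 4), so reciprocity gives (11/19) = -(19/11). Reduce: 19 ≡ 8 (mod 11). Now have -(8/11).
Factor out 2: 8 = 2^3. Since 11 ≡ 3 (mod 8), (2/11) = -1, and (2/11)^3 = -1. Now have (1/11).
(1/11) = 1. Collecting the sign factors: 1.
Second factor (678/367):
Reduce the numerator: 678 ≡ 311 (mod 367), so (678/367) = (311/367).
Both 311 ≡ 3 and 367 ≡ 3 (mod 4), so reciprocity gives (311/367) = -(367/311). Reduce: 367 ≡ 56 (mod 311). Now have -(56/311).
Factor out 2: 56 = 2^3·7. Since 311 ≡ 7 (mod 8), (2/311) = +1, and (2/311)^3 = +1. Now have -(7/311).
Both 7 ≡ 3 and 311 ≡ 3 (mod 4), so reciprocity gives (7/311) = -(311/7). Reduce: 311 ≡ 3 (mod 7). Now have (3/7).
Both 3 ≡ 3 and 7 ≡ 3 (mod 4), so reciprocity gives (3/7) = -(7/3). Reduce: 7 ≡ 1 (mod 3). Now have -(1/3).
(1/3) = 1. Collecting the sign factors: -1.
Product: (1)·(-1) = -1.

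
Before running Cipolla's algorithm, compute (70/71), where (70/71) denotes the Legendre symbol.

-1

Factor out 2: 70 = 2·35. Since 71 ≡ 7 (mod 8), (2/71) = +1. Now have (35/71).
Both 35 ≡ 3 and 71 ≡ 3 (mod 4), so reciprocity gives (35/71) = -(71/35). Reduce: 71 ≡ 1 (mod 35). Now have -(1/35).
(1/35) = 1. Collecting the sign factors: -1.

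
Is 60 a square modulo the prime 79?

(60|79)
  = (15|79)    [79 ≡ 7 mod 8 ⇒ (2|79)^2 = +1]
  = -(79|15)    [QR: both ≡ 3 mod 4, sign flips]
  = -(4|15)    [79 ≡ 4 mod 15]
  = -(1|15)    [15 ≡ 7 mod 8 ⇒ (2|15)^2 = +1]
  = -1    [(1|15) = 1]
The Legendre symbol is -1, so x^2 ≡ 60 (mod 79) has no solution.

no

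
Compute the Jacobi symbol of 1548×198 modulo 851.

By multiplicativity, (1548·198|851) = (1548|851)·(198|851).
First factor (1548|851):
Reduce the numerator: 1548 ≡ 697 (mod 851), so (1548|851) = (697|851).
697 ≡ 1 (mod 4), so quadratic reciprocity gives (697|851) = (851|697). Reduce: 851 ≡ 154 (mod 697). Now have (154|697).
Factor out 2: 154 = 2·77. Since 697 ≡ 1 (mod 8), (2|697) = +1. Now have (77|697).
77 ≡ 1 (mod 4), so quadratic reciprocity gives (77|697) = (697|77). Reduce: 697 ≡ 4 (mod 77). Now have (4|77).
Factor out 2: 4 = 2^2. Since 77 ≡ 5 (mod 8), (2|77) = -1, and (2|77)^2 = +1. Now have (1|77).
(1|77) = 1. Collecting the sign factors: 1.
Second factor (198|851):
Factor out 2: 198 = 2·99. Since 851 ≡ 3 (mod 8), (2|851) = -1. Now have -(99|851).
Both 99 ≡ 3 and 851 ≡ 3 (mod 4), so reciprocity gives (99|851) = -(851|99). Reduce: 851 ≡ 59 (mod 99). Now have (59|99).
Both 59 ≡ 3 and 99 ≡ 3 (mod 4), so reciprocity gives (59|99) = -(99|59). Reduce: 99 ≡ 40 (mod 59). Now have -(40|59).
Factor out 2: 40 = 2^3·5. Since 59 ≡ 3 (mod 8), (2|59) = -1, and (2|59)^3 = -1. Now have (5|59).
5 ≡ 1 (mod 4), so quadratic reciprocity gives (5|59) = (59|5). Reduce: 59 ≡ 4 (mod 5). Now have (4|5).
Factor out 2: 4 = 2^2. Since 5 ≡ 5 (mod 8), (2|5) = -1, and (2|5)^2 = +1. Now have (1|5).
(1|5) = 1. Collecting the sign factors: 1.
Product: (1)·(1) = 1.

1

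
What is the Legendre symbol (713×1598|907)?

1

By multiplicativity, (713·1598|907) = (713|907)·(1598|907).
First factor (713|907):
(713|907)
  = (907|713)    [QR: 713 ≡ 1 mod 4, sign kept]
  = (194|713)    [907 ≡ 194 mod 713]
  = (97|713)    [713 ≡ 1 mod 8 ⇒ (2|713) = +1]
  = (713|97)    [QR: 97 ≡ 1 mod 4, sign kept]
  = (34|97)    [713 ≡ 34 mod 97]
  = (17|97)    [97 ≡ 1 mod 8 ⇒ (2|97) = +1]
  = (97|17)    [QR: 17 ≡ 1 mod 4, sign kept]
  = (12|17)    [97 ≡ 12 mod 17]
  = (3|17)    [17 ≡ 1 mod 8 ⇒ (2|17)^2 = +1]
  = (17|3)    [QR: 17 ≡ 1 mod 4, sign kept]
  = (2|3)    [17 ≡ 2 mod 3]
  = -(1|3)    [3 ≡ 3 mod 8 ⇒ (2|3) = -1]
  = -1    [(1|3) = 1]
Second factor (1598|907):
(1598|907)
  = (691|907)    [1598 ≡ 691 mod 907]
  = -(907|691)    [QR: both ≡ 3 mod 4, sign flips]
  = -(216|691)    [907 ≡ 216 mod 691]
  = (27|691)    [691 ≡ 3 mod 8 ⇒ (2|691)^3 = -1]
  = -(691|27)    [QR: both ≡ 3 mod 4, sign flips]
  = -(16|27)    [691 ≡ 16 mod 27]
  = -(1|27)    [27 ≡ 3 mod 8 ⇒ (2|27)^4 = +1]
  = -1    [(1|27) = 1]
Product: (-1)·(-1) = 1.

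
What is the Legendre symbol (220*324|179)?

-1

By multiplicativity, (220·324|179) = (220|179)·(324|179).
First factor (220|179):
Reduce the numerator: 220 ≡ 41 (mod 179), so (220|179) = (41|179).
41 ≡ 1 (mod 4), so quadratic reciprocity gives (41|179) = (179|41). Reduce: 179 ≡ 15 (mod 41). Now have (15|41).
41 ≡ 1 (mod 4), so quadratic reciprocity gives (15|41) = (41|15). Reduce: 41 ≡ 11 (mod 15). Now have (11|15).
Both 11 ≡ 3 and 15 ≡ 3 (mod 4), so reciprocity gives (11|15) = -(15|11). Reduce: 15 ≡ 4 (mod 11). Now have -(4|11).
Factor out 2: 4 = 2^2. Since 11 ≡ 3 (mod 8), (2|11) = -1, and (2|11)^2 = +1. Now have -(1|11).
(1|11) = 1. Collecting the sign factors: -1.
Second factor (324|179):
Reduce the numerator: 324 ≡ 145 (mod 179), so (324|179) = (145|179).
145 ≡ 1 (mod 4), so quadratic reciprocity gives (145|179) = (179|145). Reduce: 179 ≡ 34 (mod 145). Now have (34|145).
Factor out 2: 34 = 2·17. Since 145 ≡ 1 (mod 8), (2|145) = +1. Now have (17|145).
17 ≡ 1 (mod 4), so quadratic reciprocity gives (17|145) = (145|17). Reduce: 145 ≡ 9 (mod 17). Now have (9|17).
9 ≡ 1 (mod 4), so quadratic reciprocity gives (9|17) = (17|9). Reduce: 17 ≡ 8 (mod 9). Now have (8|9).
Factor out 2: 8 = 2^3. Since 9 ≡ 1 (mod 8), (2|9) = +1, and (2|9)^3 = +1. Now have (1|9).
(1|9) = 1. Collecting the sign factors: 1.
Product: (-1)·(1) = -1.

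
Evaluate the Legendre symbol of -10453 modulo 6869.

-1

(-10453|6869)
  = (10453|6869)    [6869 ≡ 1 mod 4 ⇒ (-1|6869) = +1]
  = (3584|6869)    [10453 ≡ 3584 mod 6869]
  = -(7|6869)    [6869 ≡ 5 mod 8 ⇒ (2|6869)^9 = -1]
  = -(6869|7)    [QR: 6869 ≡ 1 mod 4, sign kept]
  = -(2|7)    [6869 ≡ 2 mod 7]
  = -(1|7)    [7 ≡ 7 mod 8 ⇒ (2|7) = +1]
  = -1    [(1|7) = 1]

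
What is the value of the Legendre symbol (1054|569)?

-1

Reduce the numerator: 1054 ≡ 485 (mod 569), so (1054|569) = (485|569).
485 ≡ 1 (mod 4), so quadratic reciprocity gives (485|569) = (569|485). Reduce: 569 ≡ 84 (mod 485). Now have (84|485).
Factor out 2: 84 = 2^2·21. Since 485 ≡ 5 (mod 8), (2|485) = -1, and (2|485)^2 = +1. Now have (21|485).
21 ≡ 1 (mod 4), so quadratic reciprocity gives (21|485) = (485|21). Reduce: 485 ≡ 2 (mod 21). Now have (2|21).
Factor out 2: 2 = 2. Since 21 ≡ 5 (mod 8), (2|21) = -1. Now have -(1|21).
(1|21) = 1. Collecting the sign factors: -1.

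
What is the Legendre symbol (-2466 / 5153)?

Pull out -1: (-2466 / 5153) = (-1 / 5153)·(2466 / 5153). Since 5153 ≡ 1 (mod 4), (-1 / 5153) = +1. Now have (2466 / 5153).
Factor out 2: 2466 = 2·1233. Since 5153 ≡ 1 (mod 8), (2 / 5153) = +1. Now have (1233 / 5153).
1233 ≡ 1 (mod 4), so quadratic reciprocity gives (1233 / 5153) = (5153 / 1233). Reduce: 5153 ≡ 221 (mod 1233). Now have (221 / 1233).
221 ≡ 1 (mod 4), so quadratic reciprocity gives (221 / 1233) = (1233 / 221). Reduce: 1233 ≡ 128 (mod 221). Now have (128 / 221).
Factor out 2: 128 = 2^7. Since 221 ≡ 5 (mod 8), (2 / 221) = -1, and (2 / 221)^7 = -1. Now have -(1 / 221).
(1 / 221) = 1. Collecting the sign factors: -1.

-1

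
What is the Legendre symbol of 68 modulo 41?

-1

Reduce the numerator: 68 ≡ 27 (mod 41), so (68|41) = (27|41).
41 ≡ 1 (mod 4), so quadratic reciprocity gives (27|41) = (41|27). Reduce: 41 ≡ 14 (mod 27). Now have (14|27).
Factor out 2: 14 = 2·7. Since 27 ≡ 3 (mod 8), (2|27) = -1. Now have -(7|27).
Both 7 ≡ 3 and 27 ≡ 3 (mod 4), so reciprocity gives (7|27) = -(27|7). Reduce: 27 ≡ 6 (mod 7). Now have (6|7).
Factor out 2: 6 = 2·3. Since 7 ≡ 7 (mod 8), (2|7) = +1. Now have (3|7).
Both 3 ≡ 3 and 7 ≡ 3 (mod 4), so reciprocity gives (3|7) = -(7|3). Reduce: 7 ≡ 1 (mod 3). Now have -(1|3).
(1|3) = 1. Collecting the sign factors: -1.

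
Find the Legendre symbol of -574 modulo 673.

Reduce the numerator: -574 ≡ 99 (mod 673), so (-574 / 673) = (99 / 673).
673 ≡ 1 (mod 4), so quadratic reciprocity gives (99 / 673) = (673 / 99). Reduce: 673 ≡ 79 (mod 99). Now have (79 / 99).
Both 79 ≡ 3 and 99 ≡ 3 (mod 4), so reciprocity gives (79 / 99) = -(99 / 79). Reduce: 99 ≡ 20 (mod 79). Now have -(20 / 79).
Factor out 2: 20 = 2^2·5. Since 79 ≡ 7 (mod 8), (2 / 79) = +1, and (2 / 79)^2 = +1. Now have -(5 / 79).
5 ≡ 1 (mod 4), so quadratic reciprocity gives (5 / 79) = (79 / 5). Reduce: 79 ≡ 4 (mod 5). Now have -(4 / 5).
Factor out 2: 4 = 2^2. Since 5 ≡ 5 (mod 8), (2 / 5) = -1, and (2 / 5)^2 = +1. Now have -(1 / 5).
(1 / 5) = 1. Collecting the sign factors: -1.

-1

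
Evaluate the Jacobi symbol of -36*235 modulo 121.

By multiplicativity, (-36·235|121) = (-36|121)·(235|121).
First factor (-36|121):
(-36|121)
  = (36|121)    [121 ≡ 1 mod 4 ⇒ (-1|121) = +1]
  = (9|121)    [121 ≡ 1 mod 8 ⇒ (2|121)^2 = +1]
  = (121|9)    [QR: 9 ≡ 1 mod 4, sign kept]
  = (4|9)    [121 ≡ 4 mod 9]
  = (1|9)    [9 ≡ 1 mod 8 ⇒ (2|9)^2 = +1]
  = 1    [(1|9) = 1]
Second factor (235|121):
(235|121)
  = (114|121)    [235 ≡ 114 mod 121]
  = (57|121)    [121 ≡ 1 mod 8 ⇒ (2|121) = +1]
  = (121|57)    [QR: 57 ≡ 1 mod 4, sign kept]
  = (7|57)    [121 ≡ 7 mod 57]
  = (57|7)    [QR: 57 ≡ 1 mod 4, sign kept]
  = (1|7)    [57 ≡ 1 mod 7]
  = 1    [(1|7) = 1]
Product: (1)·(1) = 1.

1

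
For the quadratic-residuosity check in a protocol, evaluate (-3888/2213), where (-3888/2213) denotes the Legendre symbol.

(-3888/2213)
  = (538/2213)    [-3888 ≡ 538 mod 2213]
  = -(269/2213)    [2213 ≡ 5 mod 8 ⇒ (2/2213) = -1]
  = -(2213/269)    [QR: 269 ≡ 1 mod 4, sign kept]
  = -(61/269)    [2213 ≡ 61 mod 269]
  = -(269/61)    [QR: 61 ≡ 1 mod 4, sign kept]
  = -(25/61)    [269 ≡ 25 mod 61]
  = -(61/25)    [QR: 25 ≡ 1 mod 4, sign kept]
  = -(11/25)    [61 ≡ 11 mod 25]
  = -(25/11)    [QR: 25 ≡ 1 mod 4, sign kept]
  = -(3/11)    [25 ≡ 3 mod 11]
  = (11/3)    [QR: both ≡ 3 mod 4, sign flips]
  = (2/3)    [11 ≡ 2 mod 3]
  = -(1/3)    [3 ≡ 3 mod 8 ⇒ (2/3) = -1]
  = -1    [(1/3) = 1]

-1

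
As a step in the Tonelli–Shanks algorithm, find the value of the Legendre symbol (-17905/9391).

1

(-17905/9391)
  = (877/9391)    [-17905 ≡ 877 mod 9391]
  = (9391/877)    [QR: 877 ≡ 1 mod 4, sign kept]
  = (621/877)    [9391 ≡ 621 mod 877]
  = (877/621)    [QR: 621 ≡ 1 mod 4, sign kept]
  = (256/621)    [877 ≡ 256 mod 621]
  = (1/621)    [621 ≡ 5 mod 8 ⇒ (2/621)^8 = +1]
  = 1    [(1/621) = 1]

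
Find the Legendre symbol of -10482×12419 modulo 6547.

By multiplicativity, (-10482·12419/6547) = (-10482/6547)·(12419/6547).
First factor (-10482/6547):
Pull out -1: (-10482/6547) = (-1/6547)·(10482/6547). Since 6547 ≡ 3 (mod 4), (-1/6547) = -1. Now have -(10482/6547).
Reduce the numerator: 10482 ≡ 3935 (mod 6547), so (10482/6547) = (3935/6547).
Both 3935 ≡ 3 and 6547 ≡ 3 (mod 4), so reciprocity gives (3935/6547) = -(6547/3935). Reduce: 6547 ≡ 2612 (mod 3935). Now have (2612/3935).
Factor out 2: 2612 = 2^2·653. Since 3935 ≡ 7 (mod 8), (2/3935) = +1, and (2/3935)^2 = +1. Now have (653/3935).
653 ≡ 1 (mod 4), so quadratic reciprocity gives (653/3935) = (3935/653). Reduce: 3935 ≡ 17 (mod 653). Now have (17/653).
17 ≡ 1 (mod 4), so quadratic reciprocity gives (17/653) = (653/17). Reduce: 653 ≡ 7 (mod 17). Now have (7/17).
17 ≡ 1 (mod 4), so quadratic reciprocity gives (7/17) = (17/7). Reduce: 17 ≡ 3 (mod 7). Now have (3/7).
Both 3 ≡ 3 and 7 ≡ 3 (mod 4), so reciprocity gives (3/7) = -(7/3). Reduce: 7 ≡ 1 (mod 3). Now have -(1/3).
(1/3) = 1. Collecting the sign factors: -1.
Second factor (12419/6547):
Reduce the numerator: 12419 ≡ 5872 (mod 6547), so (12419/6547) = (5872/6547).
Factor out 2: 5872 = 2^4·367. Since 6547 ≡ 3 (mod 8), (2/6547) = -1, and (2/6547)^4 = +1. Now have (367/6547).
Both 367 ≡ 3 and 6547 ≡ 3 (mod 4), so reciprocity gives (367/6547) = -(6547/367). Reduce: 6547 ≡ 308 (mod 367). Now have -(308/367).
Factor out 2: 308 = 2^2·77. Since 367 ≡ 7 (mod 8), (2/367) = +1, and (2/367)^2 = +1. Now have -(77/367).
77 ≡ 1 (mod 4), so quadratic reciprocity gives (77/367) = (367/77). Reduce: 367 ≡ 59 (mod 77). Now have -(59/77).
77 ≡ 1 (mod 4), so quadratic reciprocity gives (59/77) = (77/59). Reduce: 77 ≡ 18 (mod 59). Now have -(18/59).
Factor out 2: 18 = 2·9. Since 59 ≡ 3 (mod 8), (2/59) = -1. Now have (9/59).
9 ≡ 1 (mod 4), so quadratic reciprocity gives (9/59) = (59/9). Reduce: 59 ≡ 5 (mod 9). Now have (5/9).
5 ≡ 1 (mod 4), so quadratic reciprocity gives (5/9) = (9/5). Reduce: 9 ≡ 4 (mod 5). Now have (4/5).
Factor out 2: 4 = 2^2. Since 5 ≡ 5 (mod 8), (2/5) = -1, and (2/5)^2 = +1. Now have (1/5).
(1/5) = 1. Collecting the sign factors: 1.
Product: (-1)·(1) = -1.

-1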